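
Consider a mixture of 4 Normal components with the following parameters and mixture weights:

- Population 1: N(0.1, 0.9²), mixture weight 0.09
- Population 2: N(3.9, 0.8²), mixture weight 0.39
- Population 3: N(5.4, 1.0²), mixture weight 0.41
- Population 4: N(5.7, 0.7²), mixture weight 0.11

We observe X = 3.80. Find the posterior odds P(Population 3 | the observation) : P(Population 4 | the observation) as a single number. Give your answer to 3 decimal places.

28.866

The posterior odds equal the prior odds times the likelihood ratio: (π_i/π_j)·(f_i(x)/f_j(x)).
Component likelihoods at x = 3.80:
  f_1 = 9.4757e-05
  f_2 = 0.494797
  f_3 = 0.110921
  f_4 = 0.0143223
Posterior odds = (π_3·f_3) / (π_4·f_4) = (0.41·0.110921) / (0.11·0.0143223) = 0.0454775 / 0.00157545 ≈ 28.866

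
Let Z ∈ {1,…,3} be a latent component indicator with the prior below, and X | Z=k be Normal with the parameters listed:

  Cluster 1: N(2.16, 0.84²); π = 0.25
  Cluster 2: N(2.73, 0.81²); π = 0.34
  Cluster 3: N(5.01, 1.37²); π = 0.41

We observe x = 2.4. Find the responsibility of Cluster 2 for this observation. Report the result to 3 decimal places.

0.536

By Bayes' theorem, P(k | x) = π_k f_k(x) / Σ_j π_j f_j(x).
Component likelihoods at x = 2.4:
  L_1 = 0.455937
  L_2 = 0.453297
  L_3 = 0.0474314
Prior × likelihood for each component:
  π_1·L_1 = 0.25 × 0.455937 = 0.113984
  π_2·L_2 = 0.34 × 0.453297 = 0.154121
  π_3·L_3 = 0.41 × 0.0474314 = 0.0194469
Marginal: 0.113984 + 0.154121 + 0.0194469 = 0.287552
P(Cluster 2 | x) = 0.154121 / 0.287552 ≈ 0.536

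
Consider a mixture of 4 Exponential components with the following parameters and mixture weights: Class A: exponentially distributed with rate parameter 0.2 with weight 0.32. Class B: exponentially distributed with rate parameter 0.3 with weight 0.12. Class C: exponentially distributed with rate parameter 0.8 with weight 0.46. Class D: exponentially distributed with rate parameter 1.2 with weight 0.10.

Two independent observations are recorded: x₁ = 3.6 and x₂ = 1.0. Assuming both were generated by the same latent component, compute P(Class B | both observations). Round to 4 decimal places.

0.1717

P(component k | x) = P(Z=k)·f_k(x) / marginal(x), where marginal(x) = Σ_j P(Z=j)·f_j(x).
Since both observations come from the same component, the likelihood for component k is f_k(x₁)·f_k(x₂).
  p_A = [0.2·e^(−0.2·3.6) = 0.2·e^(−0.7200) = 0.0973505] × [0.163746] = 0.0159408
  p_B = [0.3·e^(−0.3·3.6) = 0.3·e^(−1.0800) = 0.101879] × [0.222245] = 0.0226421
  p_C = [0.8·e^(−0.8·3.6) = 0.8·e^(−2.8800) = 0.0449078] × [0.359463] = 0.0161427
  p_D = [1.2·e^(−1.2·3.6) = 1.2·e^(−4.3200) = 0.0159599] × [0.361433] = 0.00576842
Weight by the priors:
  P(Z=A)·p_A = 0.32 × 0.0159408 = 0.00510104
  P(Z=B)·p_B = 0.12 × 0.0226421 = 0.00271705
  P(Z=C)·p_C = 0.46 × 0.0161427 = 0.00742564
  P(Z=D)·p_D = 0.10 × 0.00576842 = 0.000576842
Denominator: 0.00510104 + 0.00271705 + 0.00742564 + 0.000576842 = 0.0158206
P(Class B | x) ≈ 0.1717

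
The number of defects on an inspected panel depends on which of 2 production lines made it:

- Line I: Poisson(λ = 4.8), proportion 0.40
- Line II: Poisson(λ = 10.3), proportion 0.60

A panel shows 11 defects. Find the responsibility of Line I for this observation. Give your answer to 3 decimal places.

0.035

Apply Bayes' rule: the posterior for each component is proportional to its prior times its likelihood at x.
Poisson probabilities:
  L_I = 0.00642517
  L_II = 0.116633
Multiply by the mixture weights:
  P(Z=I)·L_I = 0.40 × 0.00642517 = 0.00257007
  P(Z=II)·L_II = 0.60 × 0.116633 = 0.0699797
Marginal: 0.00257007 + 0.0699797 = 0.0725497
Responsibility of Line I: 0.00257007 / 0.0725497 ≈ 0.035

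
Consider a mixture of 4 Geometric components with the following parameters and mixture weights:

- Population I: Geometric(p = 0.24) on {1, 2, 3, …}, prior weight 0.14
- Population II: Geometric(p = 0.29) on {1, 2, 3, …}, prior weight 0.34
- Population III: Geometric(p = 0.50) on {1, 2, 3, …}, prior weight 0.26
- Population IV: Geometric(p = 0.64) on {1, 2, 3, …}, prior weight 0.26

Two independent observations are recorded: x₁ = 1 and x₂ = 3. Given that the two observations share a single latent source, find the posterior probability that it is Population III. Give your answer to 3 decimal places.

By Bayes' theorem, P(k | x) = π_k f_k(x) / Σ_j π_j f_j(x).
Since both observations come from the same component, the likelihood for component k is f_k(x₁)·f_k(x₂).
  L_I = [0.24·(1−0.24)^0 = 0.24·1 = 0.24] × [0.138624] = 0.0332698
  L_II = [0.29·(1−0.29)^0 = 0.29·1 = 0.29] × [0.146189] = 0.0423948
  L_III = [0.50·(1−0.50)^0 = 0.50·1 = 0.5] × [0.125] = 0.0625
  L_IV = [0.64·(1−0.64)^0 = 0.64·1 = 0.64] × [0.082944] = 0.0530842
Multiply by the mixture weights:
  π_I·L_I = 0.14 × 0.0332698 = 0.00465777
  π_II·L_II = 0.34 × 0.0423948 = 0.0144142
  π_III·L_III = 0.26 × 0.0625 = 0.01625
  π_IV·L_IV = 0.26 × 0.0530842 = 0.0138019
Denominator: 0.00465777 + 0.0144142 + 0.01625 + 0.0138019 = 0.0491239
Responsibility of Population III: 0.01625 / 0.0491239 ≈ 0.331

0.331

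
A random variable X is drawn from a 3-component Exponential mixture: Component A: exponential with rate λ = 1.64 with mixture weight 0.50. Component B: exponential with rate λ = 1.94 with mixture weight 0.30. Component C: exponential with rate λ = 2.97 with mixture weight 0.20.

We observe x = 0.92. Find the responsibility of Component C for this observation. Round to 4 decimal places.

0.1217

Posterior ∝ prior × likelihood, so P(k | x) ∝ π_k f_k(x); normalise over all components.
Evaluate each component's likelihood at the observed value:
  f_A = 1.64·e^(−1.64·0.92) = 1.64·e^(−1.5088) = 0.362727
  f_B = 1.94·e^(−1.94·0.92) = 1.94·e^(−1.7848) = 0.325591
  f_C = 2.97·e^(−2.97·0.92) = 2.97·e^(−2.7324) = 0.193237
Unnormalised posteriors:
  π_A·f_A = 0.50 × 0.362727 = 0.181364
  π_B·f_B = 0.30 × 0.325591 = 0.0976774
  π_C·f_C = 0.20 × 0.193237 = 0.0386474
Denominator: 0.181364 + 0.0976774 + 0.0386474 = 0.317689
Responsibility of Component C: 0.0386474 / 0.317689 ≈ 0.1217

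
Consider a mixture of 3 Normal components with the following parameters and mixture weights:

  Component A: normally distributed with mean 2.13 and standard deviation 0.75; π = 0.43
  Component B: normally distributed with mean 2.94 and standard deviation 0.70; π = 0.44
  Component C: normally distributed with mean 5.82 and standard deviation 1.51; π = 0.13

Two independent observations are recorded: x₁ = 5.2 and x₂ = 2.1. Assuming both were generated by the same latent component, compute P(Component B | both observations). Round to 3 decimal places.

P(component k | x) = π_k·f_k(x) / marginal(x), where marginal(x) = Σ_j π_j·f_j(x).
Since both observations come from the same component, the likelihood for component k is f_k(x₁)·f_k(x₂).
  L_A = [(1/(0.75·√(2π)))·exp(−(5.2−2.13)²/(2·0.75²)) = 0.531923·exp(-8.37769) = 0.000122311] × [0.531498] = 6.50079e-05
  L_B = [(1/(0.70·√(2π)))·exp(−(5.2−2.94)²/(2·0.70²)) = 0.569918·exp(-5.21184) = 0.00310699] × [0.277409] = 0.000861906
  L_C = [(1/(1.51·√(2π)))·exp(−(5.2−5.82)²/(2·1.51²)) = 0.264200·exp(-0.08429) = 0.242842] × [0.0127064] = 0.00308564
Prior × likelihood for each component:
  π_A·L_A = 0.43 × 6.50079e-05 = 2.79534e-05
  π_B·L_B = 0.44 × 0.000861906 = 0.000379239
  π_C·L_C = 0.13 × 0.00308564 = 0.000401134
Sum: 2.79534e-05 + 0.000379239 + 0.000401134 = 0.000808326
P(Component B | x₁,x₂) ≈ 0.469

0.469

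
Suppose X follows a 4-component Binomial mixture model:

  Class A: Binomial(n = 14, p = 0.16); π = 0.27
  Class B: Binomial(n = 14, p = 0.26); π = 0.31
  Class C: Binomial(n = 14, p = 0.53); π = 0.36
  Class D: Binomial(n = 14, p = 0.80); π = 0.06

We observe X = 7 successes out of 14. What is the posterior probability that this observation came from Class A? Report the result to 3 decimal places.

0.009

P(component k | x) = P(Z=k)·f_k(x) / marginal(x), where marginal(x) = Σ_j P(Z=j)·f_j(x).
Evaluate each component's likelihood at the observed value:
  p_A = 0.00271858
  p_B = 0.0334952
  p_C = 0.204251
  p_D = 0.0092127
Prior × likelihood for each component:
  P(Z=A)·p_A = 0.27 × 0.00271858 = 0.000734017
  P(Z=B)·p_B = 0.31 × 0.0334952 = 0.0103835
  P(Z=C)·p_C = 0.36 × 0.204251 = 0.0735302
  P(Z=D)·p_D = 0.06 × 0.0092127 = 0.000552762
Evidence: 0.000734017 + 0.0103835 + 0.0735302 + 0.000552762 = 0.0852005
Responsibility of Class A: 0.000734017 / 0.0852005 ≈ 0.009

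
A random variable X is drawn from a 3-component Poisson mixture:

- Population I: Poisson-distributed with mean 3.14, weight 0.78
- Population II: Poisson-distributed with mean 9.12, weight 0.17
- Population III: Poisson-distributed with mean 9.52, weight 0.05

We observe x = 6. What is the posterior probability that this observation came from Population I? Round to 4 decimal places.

0.7066

Apply Bayes' rule: the posterior for each component is proportional to its prior times its likelihood at x.
Evaluate each component's likelihood at the observed value:
  f_I = 0.0576183
  f_II = 0.0874724
  f_III = 0.0758588
Weight by the priors:
  π_I·f_I = 0.78 × 0.0576183 = 0.0449423
  π_II·f_II = 0.17 × 0.0874724 = 0.0148703
  π_III·f_III = 0.05 × 0.0758588 = 0.00379294
Marginal: 0.0449423 + 0.0148703 + 0.00379294 = 0.0636055
So the posterior for Population I is 0.0449423 / 0.0636055 ≈ 0.7066.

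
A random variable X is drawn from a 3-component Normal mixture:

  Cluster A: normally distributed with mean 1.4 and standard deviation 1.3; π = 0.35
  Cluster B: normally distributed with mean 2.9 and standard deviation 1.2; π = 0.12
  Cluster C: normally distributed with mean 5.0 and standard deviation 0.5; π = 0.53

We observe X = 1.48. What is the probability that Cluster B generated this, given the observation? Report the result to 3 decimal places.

0.156

By Bayes' theorem, P(k | x) = w_k f_k(x) / Σ_j w_j f_j(x).
Normal densities:
  f_A = (1/(1.3·√(2π)))·exp(−(1.48−1.4)²/(2·1.3²)) = 0.306879·exp(-0.00189) = 0.306298
  f_B = (1/(1.2·√(2π)))·exp(−(1.48−2.9)²/(2·1.2²)) = 0.332452·exp(-0.70014) = 0.165068
  f_C = (1/(0.5·√(2π)))·exp(−(1.48−5.0)²/(2·0.5²)) = 0.797885·exp(-24.78080) = 1.37967e-11
Multiply by the mixture weights:
  w_A·f_A = 0.35 × 0.306298 = 0.107204
  w_B·f_B = 0.12 × 0.165068 = 0.0198081
  w_C·f_C = 0.53 × 1.37967e-11 = 7.31225e-12
Sum: 0.107204 + 0.0198081 + 7.31225e-12 = 0.127012
P(Cluster B | the observation) = 0.0198081 / 0.127012 ≈ 0.156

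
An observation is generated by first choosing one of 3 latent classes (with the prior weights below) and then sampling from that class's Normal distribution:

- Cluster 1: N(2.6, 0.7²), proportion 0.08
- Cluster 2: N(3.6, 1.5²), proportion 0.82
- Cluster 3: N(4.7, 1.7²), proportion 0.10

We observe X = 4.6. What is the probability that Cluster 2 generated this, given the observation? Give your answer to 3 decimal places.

0.878

The responsibility of component k is w_k f_k(x) divided by Σ_j w_j f_j(x).
Evaluate each component's likelihood at the observed value:
  L_1 = 0.00962014
  L_2 = 0.212965
  L_3 = 0.234266
Unnormalised posteriors:
  w_1·L_1 = 0.08 × 0.00962014 = 0.000769611
  w_2·L_2 = 0.82 × 0.212965 = 0.174632
  w_3·L_3 = 0.10 × 0.234266 = 0.0234266
Marginal: 0.000769611 + 0.174632 + 0.0234266 = 0.198828
So the posterior for Cluster 2 is 0.174632 / 0.198828 ≈ 0.878.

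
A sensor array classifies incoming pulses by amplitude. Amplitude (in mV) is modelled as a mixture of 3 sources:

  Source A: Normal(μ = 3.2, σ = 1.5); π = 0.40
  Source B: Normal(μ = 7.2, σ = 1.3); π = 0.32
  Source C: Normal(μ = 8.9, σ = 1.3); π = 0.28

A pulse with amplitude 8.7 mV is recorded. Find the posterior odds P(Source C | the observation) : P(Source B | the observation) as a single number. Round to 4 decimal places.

1.6826

Since P(k|x) ∝ π_k f_k(x), the posterior odds are π_i f_i(x) / (π_j f_j(x)).
Component likelihoods at x = 8.7 mV:
  p_A = (1/(1.5·√(2π)))·exp(−(8.7−3.2)²/(2·1.5²)) = 0.265962·exp(-6.72222) = 0.00032018
  p_B = (1/(1.3·√(2π)))·exp(−(8.7−7.2)²/(2·1.3²)) = 0.306879·exp(-0.66568) = 0.157712
  p_C = (1/(1.3·√(2π)))·exp(−(8.7−8.9)²/(2·1.3²)) = 0.306879·exp(-0.01183) = 0.303268
Posterior odds = (π_C·p_C) / (π_B·p_B) = (0.28·0.303268) / (0.32·0.157712) = 0.0849151 / 0.0504679 ≈ 1.6826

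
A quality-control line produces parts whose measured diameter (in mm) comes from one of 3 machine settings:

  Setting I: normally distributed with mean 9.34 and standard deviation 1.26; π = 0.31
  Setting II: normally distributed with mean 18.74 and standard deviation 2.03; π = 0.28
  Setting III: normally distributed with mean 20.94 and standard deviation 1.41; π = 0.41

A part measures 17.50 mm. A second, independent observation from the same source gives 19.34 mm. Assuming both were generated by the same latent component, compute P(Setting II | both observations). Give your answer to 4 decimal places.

0.9072

Apply Bayes' rule: the posterior for each component is proportional to its prior times its likelihood at x.
Since both observations come from the same component, the likelihood for component k is f_k(x₁)·f_k(x₂).
  p_I = [2.47262e-10] × [6.6502e-15] = 1.64434e-24
  p_II = [0.163077] × [0.188124] = 0.0306786
  p_III = [0.0144273] × [0.148621] = 0.00214419
Multiply by the mixture weights:
  P(Z=I)·p_I = 0.31 × 1.64434e-24 = 5.09746e-25
  P(Z=II)·p_II = 0.28 × 0.0306786 = 0.00859001
  P(Z=III)·p_III = 0.41 × 0.00214419 = 0.000879116
Evidence: 5.09746e-25 + 0.00859001 + 0.000879116 = 0.00946913
P(Setting II | data) = 0.00859001 / 0.00946913 ≈ 0.9072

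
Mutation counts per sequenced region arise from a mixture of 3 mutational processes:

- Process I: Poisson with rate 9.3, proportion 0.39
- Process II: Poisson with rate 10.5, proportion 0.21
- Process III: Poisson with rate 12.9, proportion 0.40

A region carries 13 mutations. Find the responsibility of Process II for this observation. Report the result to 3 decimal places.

0.209

Apply Bayes' rule: the posterior for each component is proportional to its prior times its likelihood at x.
Evaluate each component's likelihood at the observed value:
  f_I = e^(−9.3)·9.3^13/13! = 0.0571557
  f_II = e^(−10.5)·10.5^13/13! = 0.0833851
  f_III = e^(−12.9)·12.9^13/13! = 0.109897
Weight by the priors:
  π_I·f_I = 0.39 × 0.0571557 = 0.0222907
  π_II·f_II = 0.21 × 0.0833851 = 0.0175109
  π_III·f_III = 0.40 × 0.109897 = 0.0439589
Normaliser: 0.0222907 + 0.0175109 + 0.0439589 = 0.0837605
P(Process II | 13 mutations) ≈ 0.209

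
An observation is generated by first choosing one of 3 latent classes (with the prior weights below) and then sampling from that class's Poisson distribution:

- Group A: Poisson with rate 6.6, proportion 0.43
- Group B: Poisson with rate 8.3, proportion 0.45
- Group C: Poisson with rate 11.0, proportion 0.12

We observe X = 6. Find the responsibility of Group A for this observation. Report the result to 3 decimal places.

Posterior ∝ prior × likelihood, so P(k | x) ∝ P(Z=k) f_k(x); normalise over all components.
Poisson probabilities:
  L_A = e^(−6.6)·6.6^6/6! = 0.156166
  L_B = e^(−8.3)·8.3^6/6! = 0.112847
  L_C = e^(−11.0)·11.0^6/6! = 0.0410946
Multiply by the mixture weights:
  P(Z=A)·L_A = 0.43 × 0.156166 = 0.0671515
  P(Z=B)·L_B = 0.45 × 0.112847 = 0.0507814
  P(Z=C)·L_C = 0.12 × 0.0410946 = 0.00493135
Denominator: 0.0671515 + 0.0507814 + 0.00493135 = 0.122864
Responsibility of Group A: 0.0671515 / 0.122864 ≈ 0.547

0.547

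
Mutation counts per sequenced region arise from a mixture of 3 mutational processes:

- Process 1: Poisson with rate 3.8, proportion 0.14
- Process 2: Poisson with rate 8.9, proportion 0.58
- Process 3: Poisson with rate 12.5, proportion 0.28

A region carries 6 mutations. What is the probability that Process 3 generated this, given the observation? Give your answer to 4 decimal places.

0.0755

P(component k | x) = w_k·f_k(x) / marginal(x), where marginal(x) = Σ_j w_j·f_j(x).
Component likelihoods at x = 6 mutations:
  f_1 = 0.0935513
  f_2 = 0.0941427
  f_3 = 0.0197445
Unnormalised posteriors:
  w_1·f_1 = 0.14 × 0.0935513 = 0.0130972
  w_2·f_2 = 0.58 × 0.0941427 = 0.0546028
  w_3·f_3 = 0.28 × 0.0197445 = 0.00552847
Sum: 0.0130972 + 0.0546028 + 0.00552847 = 0.0732284
Responsibility of Process 3: 0.00552847 / 0.0732284 ≈ 0.0755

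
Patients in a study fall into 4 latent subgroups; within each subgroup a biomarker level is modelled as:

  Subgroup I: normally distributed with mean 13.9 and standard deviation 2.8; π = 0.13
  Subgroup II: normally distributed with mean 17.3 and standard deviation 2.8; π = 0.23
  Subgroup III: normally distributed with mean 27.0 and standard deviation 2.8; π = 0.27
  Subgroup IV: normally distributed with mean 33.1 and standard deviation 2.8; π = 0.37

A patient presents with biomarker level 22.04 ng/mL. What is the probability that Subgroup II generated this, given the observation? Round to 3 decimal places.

0.485

The responsibility of component k is P(Z=k) f_k(x) divided by Σ_j P(Z=j) f_j(x).
Evaluate each component's likelihood at the observed value:
  f_I = 0.00208227
  f_II = 0.0339984
  f_III = 0.0296724
  f_IV = 5.83059e-05
Multiply by the mixture weights:
  P(Z=I)·f_I = 0.13 × 0.00208227 = 0.000270695
  P(Z=II)·f_II = 0.23 × 0.0339984 = 0.00781964
  P(Z=III)·f_III = 0.27 × 0.0296724 = 0.00801155
  P(Z=IV)·f_IV = 0.37 × 5.83059e-05 = 2.15732e-05
Sum: 0.000270695 + 0.00781964 + 0.00801155 + 2.15732e-05 = 0.0161235
So the posterior for Subgroup II is 0.00781964 / 0.0161235 ≈ 0.485.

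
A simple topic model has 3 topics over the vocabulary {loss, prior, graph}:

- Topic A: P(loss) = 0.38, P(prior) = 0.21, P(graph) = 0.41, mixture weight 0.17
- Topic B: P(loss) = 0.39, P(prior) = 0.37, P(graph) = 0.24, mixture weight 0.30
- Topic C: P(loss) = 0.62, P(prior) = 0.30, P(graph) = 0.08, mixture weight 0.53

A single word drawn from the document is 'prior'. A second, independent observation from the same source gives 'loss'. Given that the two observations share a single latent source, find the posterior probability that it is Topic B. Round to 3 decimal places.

0.279

Posterior ∝ prior × likelihood, so P(k | x) ∝ w_k f_k(x); normalise over all components.
Since both observations come from the same component, the likelihood for component k is f_k(x₁)·f_k(x₂).
  f_A = [P(prior | comp) = 0.21] × [0.38] = 0.0798
  f_B = [P(prior | comp) = 0.37] × [0.39] = 0.1443
  f_C = [P(prior | comp) = 0.30] × [0.62] = 0.186
Unnormalised posteriors:
  w_A·f_A = 0.17 × 0.0798 = 0.013566
  w_B·f_B = 0.30 × 0.1443 = 0.04329
  w_C·f_C = 0.53 × 0.186 = 0.09858
Sum: 0.013566 + 0.04329 + 0.09858 = 0.155436
Responsibility of Topic B: 0.04329 / 0.155436 ≈ 0.279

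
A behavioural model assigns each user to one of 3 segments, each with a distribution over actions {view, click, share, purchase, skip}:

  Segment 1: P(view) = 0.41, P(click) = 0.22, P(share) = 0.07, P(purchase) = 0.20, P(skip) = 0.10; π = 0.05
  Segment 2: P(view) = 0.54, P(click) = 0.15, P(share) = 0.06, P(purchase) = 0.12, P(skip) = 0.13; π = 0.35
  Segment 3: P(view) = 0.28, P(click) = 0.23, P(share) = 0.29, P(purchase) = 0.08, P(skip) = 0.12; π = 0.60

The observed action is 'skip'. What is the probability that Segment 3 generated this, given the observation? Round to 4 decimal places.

By Bayes' theorem, P(k | x) = P(Z=k) f_k(x) / Σ_j P(Z=j) f_j(x).
Component likelihoods at x = 'skip':
  f_1 = P(skip | comp) = 0.10
  f_2 = P(skip | comp) = 0.13
  f_3 = P(skip | comp) = 0.12
Multiply by the mixture weights:
  P(Z=1)·f_1 = 0.05 × 0.1 = 0.005
  P(Z=2)·f_2 = 0.35 × 0.13 = 0.0455
  P(Z=3)·f_3 = 0.60 × 0.12 = 0.072
Denominator: 0.005 + 0.0455 + 0.072 = 0.1225
So the posterior for Segment 3 is 0.072 / 0.1225 ≈ 0.5878.

0.5878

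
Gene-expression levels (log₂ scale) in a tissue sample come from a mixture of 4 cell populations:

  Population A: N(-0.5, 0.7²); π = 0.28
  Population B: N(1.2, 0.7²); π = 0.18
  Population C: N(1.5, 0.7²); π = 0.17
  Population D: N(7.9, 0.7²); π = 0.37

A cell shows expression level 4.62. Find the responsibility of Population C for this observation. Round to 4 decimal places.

0.5240

By Bayes' theorem, P(k | x) = P(Z=k) f_k(x) / Σ_j P(Z=j) f_j(x).
Component likelihoods at x = 4.62:
  f_A = (1/(0.7·√(2π)))·exp(−(4.62−-0.5)²/(2·0.7²)) = 0.569918·exp(-26.74939) = 1.37626e-12
  f_B = (1/(0.7·√(2π)))·exp(−(4.62−1.2)²/(2·0.7²)) = 0.569918·exp(-11.93510) = 3.73648e-06
  f_C = (1/(0.7·√(2π)))·exp(−(4.62−1.5)²/(2·0.7²)) = 0.569918·exp(-9.93306) = 2.76655e-05
  f_D = (1/(0.7·√(2π)))·exp(−(4.62−7.9)²/(2·0.7²)) = 0.569918·exp(-10.97796) = 9.73072e-06
Prior × likelihood for each component:
  P(Z=A)·f_A = 0.28 × 1.37626e-12 = 3.85353e-13
  P(Z=B)·f_B = 0.18 × 3.73648e-06 = 6.72567e-07
  P(Z=C)·f_C = 0.17 × 2.76655e-05 = 4.70313e-06
  P(Z=D)·f_D = 0.37 × 9.73072e-06 = 3.60037e-06
Denominator: 3.85353e-13 + 6.72567e-07 + 4.70313e-06 + 3.60037e-06 = 8.97607e-06
So the posterior for Population C is 4.70313e-06 / 8.97607e-06 ≈ 0.5240.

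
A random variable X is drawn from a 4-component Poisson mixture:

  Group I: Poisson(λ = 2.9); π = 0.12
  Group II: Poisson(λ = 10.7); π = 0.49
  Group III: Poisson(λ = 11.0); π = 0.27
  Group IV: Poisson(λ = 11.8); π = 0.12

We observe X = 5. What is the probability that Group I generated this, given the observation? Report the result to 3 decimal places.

By Bayes' theorem, P(k | x) = π_k f_k(x) / Σ_j π_j f_j(x).
Component likelihoods at x = 5:
  f_I = e^(−2.9)·2.9^5/5! = 0.0940491
  f_II = e^(−10.7)·10.7^5/5! = 0.0263504
  f_III = e^(−11.0)·11.0^5/5! = 0.0224152
  f_IV = e^(−11.8)·11.8^5/5! = 0.0143072
Prior × likelihood for each component:
  π_I·f_I = 0.12 × 0.0940491 = 0.0112859
  π_II·f_II = 0.49 × 0.0263504 = 0.0129117
  π_III·f_III = 0.27 × 0.0224152 = 0.00605211
  π_IV·f_IV = 0.12 × 0.0143072 = 0.00171686
Marginal: 0.0112859 + 0.0129117 + 0.00605211 + 0.00171686 = 0.0319665
Responsibility of Group I: 0.0112859 / 0.0319665 ≈ 0.353

0.353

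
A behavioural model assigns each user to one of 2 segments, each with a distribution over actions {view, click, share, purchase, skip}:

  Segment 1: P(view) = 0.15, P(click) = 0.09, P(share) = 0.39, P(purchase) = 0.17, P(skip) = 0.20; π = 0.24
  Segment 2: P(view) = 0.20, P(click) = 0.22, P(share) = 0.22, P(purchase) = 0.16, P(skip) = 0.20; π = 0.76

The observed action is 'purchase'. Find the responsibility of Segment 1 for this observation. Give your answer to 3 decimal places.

P(component k | x) = π_k·f_k(x) / marginal(x), where marginal(x) = Σ_j π_j·f_j(x).
Evaluate each component's likelihood at the observed value:
  f_1 = P(purchase | comp) = 0.17
  f_2 = P(purchase | comp) = 0.16
Prior × likelihood for each component:
  π_1·f_1 = 0.24 × 0.17 = 0.0408
  π_2·f_2 = 0.76 × 0.16 = 0.1216
Evidence: 0.0408 + 0.1216 = 0.1624
P(Segment 1 | x) = 0.0408 / 0.1624 ≈ 0.251

0.251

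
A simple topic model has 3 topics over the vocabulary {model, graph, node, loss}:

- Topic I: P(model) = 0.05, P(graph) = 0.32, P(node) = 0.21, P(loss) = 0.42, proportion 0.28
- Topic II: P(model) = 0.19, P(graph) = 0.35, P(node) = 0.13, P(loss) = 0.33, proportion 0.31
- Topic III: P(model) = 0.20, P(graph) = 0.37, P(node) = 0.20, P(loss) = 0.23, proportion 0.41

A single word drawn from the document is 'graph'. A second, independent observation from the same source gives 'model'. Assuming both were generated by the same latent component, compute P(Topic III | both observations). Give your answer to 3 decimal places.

0.547

Apply Bayes' rule: the posterior for each component is proportional to its prior times its likelihood at x.
Since both observations come from the same component, the likelihood for component k is f_k(x₁)·f_k(x₂).
  f_I = [0.32] × [0.05] = 0.016
  f_II = [0.35] × [0.19] = 0.0665
  f_III = [0.37] × [0.2] = 0.074
Multiply by the mixture weights:
  π_I·f_I = 0.28 × 0.016 = 0.00448
  π_II·f_II = 0.31 × 0.0665 = 0.020615
  π_III·f_III = 0.41 × 0.074 = 0.03034
Denominator: 0.00448 + 0.020615 + 0.03034 = 0.055435
So the posterior for Topic III is 0.03034 / 0.055435 ≈ 0.547.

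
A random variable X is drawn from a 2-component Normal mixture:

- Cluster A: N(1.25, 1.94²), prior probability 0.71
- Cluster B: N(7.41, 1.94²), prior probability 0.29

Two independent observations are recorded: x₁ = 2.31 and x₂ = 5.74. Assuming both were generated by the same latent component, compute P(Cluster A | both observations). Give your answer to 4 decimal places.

The responsibility of component k is π_k f_k(x) divided by Σ_j π_j f_j(x).
Since both observations come from the same component, the likelihood for component k is f_k(x₁)·f_k(x₂).
  f_A = [0.177125] × [0.0141233] = 0.0025016
  f_B = [0.00649258] × [0.14197] = 0.000921755
Multiply by the mixture weights:
  π_A·f_A = 0.71 × 0.0025016 = 0.00177614
  π_B·f_B = 0.29 × 0.000921755 = 0.000267309
Sum: 0.00177614 + 0.000267309 = 0.00204344
So the posterior for Cluster A is 0.00177614 / 0.00204344 ≈ 0.8692.

0.8692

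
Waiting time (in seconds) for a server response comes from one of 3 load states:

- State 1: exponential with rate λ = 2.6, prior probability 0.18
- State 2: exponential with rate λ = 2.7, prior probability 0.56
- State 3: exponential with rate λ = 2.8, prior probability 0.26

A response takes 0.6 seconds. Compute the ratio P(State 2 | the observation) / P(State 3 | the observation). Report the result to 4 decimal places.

Since P(k|x) ∝ w_k f_k(x), the posterior odds are w_i f_i(x) / (w_j f_j(x)).
Exponential densities:
  L_1 = 0.546354
  L_2 = 0.534326
  L_3 = 0.521847
Odds = (0.56/0.26) × (0.534326/0.521847) = 2.15385 × 1.02391 ≈ 2.2054

2.2054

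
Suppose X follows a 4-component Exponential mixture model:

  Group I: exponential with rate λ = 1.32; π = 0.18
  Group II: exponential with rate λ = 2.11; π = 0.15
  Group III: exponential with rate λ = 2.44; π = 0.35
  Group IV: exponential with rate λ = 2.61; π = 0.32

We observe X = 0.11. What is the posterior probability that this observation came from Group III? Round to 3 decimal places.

0.376

By Bayes' theorem, P(k | x) = w_k f_k(x) / Σ_j w_j f_j(x).
Evaluate each component's likelihood at the observed value:
  p_I = 1.32·e^(−1.32·0.11) = 1.32·e^(−0.1452) = 1.1416
  p_II = 2.11·e^(−2.11·0.11) = 2.11·e^(−0.2321) = 1.67295
  p_III = 2.44·e^(−2.44·0.11) = 2.44·e^(−0.2684) = 1.86563
  p_IV = 2.61·e^(−2.61·0.11) = 2.61·e^(−0.2871) = 1.95864
Unnormalised posteriors:
  w_I·p_I = 0.18 × 1.1416 = 0.205488
  w_II·p_II = 0.15 × 1.67295 = 0.250942
  w_III·p_III = 0.35 × 1.86563 = 0.65297
  w_IV·p_IV = 0.32 × 1.95864 = 0.626765
Marginal: 0.205488 + 0.250942 + 0.65297 + 0.626765 = 1.73617
So the posterior for Group III is 0.65297 / 1.73617 ≈ 0.376.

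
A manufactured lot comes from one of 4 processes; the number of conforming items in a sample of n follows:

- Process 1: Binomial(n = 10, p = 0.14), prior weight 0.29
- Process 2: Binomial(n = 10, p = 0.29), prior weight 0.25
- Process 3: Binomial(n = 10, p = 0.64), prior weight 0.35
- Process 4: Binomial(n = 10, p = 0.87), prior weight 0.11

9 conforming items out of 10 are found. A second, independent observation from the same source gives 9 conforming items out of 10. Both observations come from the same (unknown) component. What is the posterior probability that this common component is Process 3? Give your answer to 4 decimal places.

0.0885

By Bayes' theorem, P(k | x) = P(Z=k) f_k(x) / Σ_j P(Z=j) f_j(x).
Since both observations come from the same component, the likelihood for component k is f_k(x₁)·f_k(x₂).
  f_1 = [1.77685e-07] × [1.77685e-07] = 3.1572e-14
  f_2 = [0.000103001] × [0.000103001] = 1.06092e-08
  f_3 = [0.0648518] × [0.0648518] = 0.00420576
  f_4 = [0.371207] × [0.371207] = 0.137795
Multiply by the mixture weights:
  P(Z=1)·f_1 = 0.29 × 3.1572e-14 = 9.15587e-15
  P(Z=2)·f_2 = 0.25 × 1.06092e-08 = 2.65229e-09
  P(Z=3)·f_3 = 0.35 × 0.00420576 = 0.00147202
  P(Z=4)·f_4 = 0.11 × 0.137795 = 0.0151574
Normaliser: 9.15587e-15 + 2.65229e-09 + 0.00147202 + 0.0151574 = 0.0166295
P(Process 3 | data) = 0.00147202 / 0.0166295 ≈ 0.0885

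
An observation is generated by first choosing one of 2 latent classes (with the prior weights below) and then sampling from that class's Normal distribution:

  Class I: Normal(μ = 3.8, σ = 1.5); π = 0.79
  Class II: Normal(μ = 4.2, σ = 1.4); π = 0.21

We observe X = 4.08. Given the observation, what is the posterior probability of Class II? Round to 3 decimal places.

The responsibility of component k is π_k f_k(x) divided by Σ_j π_j f_j(x).
Normal densities:
  f_I = 0.261368
  f_II = 0.283914
Weight by the priors:
  π_I·f_I = 0.79 × 0.261368 = 0.206481
  π_II·f_II = 0.21 × 0.283914 = 0.0596219
Sum: 0.206481 + 0.0596219 = 0.266103
Responsibility of Class II: 0.0596219 / 0.266103 ≈ 0.224

0.224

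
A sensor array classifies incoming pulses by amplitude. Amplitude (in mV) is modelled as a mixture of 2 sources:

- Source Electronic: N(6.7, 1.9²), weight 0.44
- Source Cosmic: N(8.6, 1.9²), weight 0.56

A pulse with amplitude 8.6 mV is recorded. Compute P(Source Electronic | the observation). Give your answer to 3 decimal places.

By Bayes' theorem, P(k | x) = π_k f_k(x) / Σ_j π_j f_j(x).
Component likelihoods at x = 8.6 mV:
  p_Electronic = (1/(1.9·√(2π)))·exp(−(8.6−6.7)²/(2·1.9²)) = 0.209970·exp(-0.50000) = 0.127353
  p_Cosmic = (1/(1.9·√(2π)))·exp(−(8.6−8.6)²/(2·1.9²)) = 0.209970·exp(-0.00000) = 0.20997
Unnormalised posteriors:
  π_Electronic·p_Electronic = 0.44 × 0.127353 = 0.0560353
  π_Cosmic·p_Cosmic = 0.56 × 0.20997 = 0.117583
Denominator: 0.0560353 + 0.117583 = 0.173618
Responsibility of Source Electronic: 0.0560353 / 0.173618 ≈ 0.323

0.323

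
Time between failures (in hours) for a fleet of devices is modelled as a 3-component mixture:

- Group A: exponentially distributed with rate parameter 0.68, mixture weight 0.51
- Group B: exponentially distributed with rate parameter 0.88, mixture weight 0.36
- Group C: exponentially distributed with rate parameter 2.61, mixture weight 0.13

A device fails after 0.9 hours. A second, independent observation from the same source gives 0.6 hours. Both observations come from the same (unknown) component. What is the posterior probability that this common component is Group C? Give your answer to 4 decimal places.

The responsibility of component k is w_k f_k(x) divided by Σ_j w_j f_j(x).
Since both observations come from the same component, the likelihood for component k is f_k(x₁)·f_k(x₂).
  p_A = [0.68·e^(−0.68·0.9) = 0.68·e^(−0.6120) = 0.36874] × [0.452186] = 0.166739
  p_B = [0.88·e^(−0.88·0.9) = 0.88·e^(−0.7920) = 0.398585] × [0.519009] = 0.20687
  p_C = [2.61·e^(−2.61·0.9) = 2.61·e^(−2.3490) = 0.249163] × [0.545174] = 0.135837
Multiply by the mixture weights:
  w_A·p_A = 0.51 × 0.166739 = 0.0850369
  w_B·p_B = 0.36 × 0.20687 = 0.074473
  w_C·p_C = 0.13 × 0.135837 = 0.0176588
Marginal: 0.0850369 + 0.074473 + 0.0176588 = 0.177169
Responsibility of Group C: 0.0176588 / 0.177169 ≈ 0.0997

0.0997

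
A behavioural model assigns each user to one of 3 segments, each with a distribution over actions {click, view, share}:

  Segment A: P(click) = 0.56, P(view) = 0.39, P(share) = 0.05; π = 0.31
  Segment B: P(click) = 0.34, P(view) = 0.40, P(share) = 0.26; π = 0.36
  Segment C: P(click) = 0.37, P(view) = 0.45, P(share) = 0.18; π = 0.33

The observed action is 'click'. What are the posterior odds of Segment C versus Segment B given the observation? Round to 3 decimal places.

The posterior odds equal the prior odds times the likelihood ratio: (w_i/w_j)·(f_i(x)/f_j(x)).
Component likelihoods at x = 'click':
  p_A = P(click | comp) = 0.56
  p_B = P(click | comp) = 0.34
  p_C = P(click | comp) = 0.37
Odds = (0.33/0.36) × (0.37/0.34) = 0.916667 × 1.08824 ≈ 0.998

0.998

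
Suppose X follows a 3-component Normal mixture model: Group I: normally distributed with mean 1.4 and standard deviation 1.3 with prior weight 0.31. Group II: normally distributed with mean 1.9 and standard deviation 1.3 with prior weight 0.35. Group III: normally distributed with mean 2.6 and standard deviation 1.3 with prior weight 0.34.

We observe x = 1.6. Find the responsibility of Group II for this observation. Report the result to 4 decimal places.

Posterior ∝ prior × likelihood, so P(k | x) ∝ w_k f_k(x); normalise over all components.
Component likelihoods at x = 1.6:
  p_I = 0.303268
  p_II = 0.298815
  p_III = 0.228285
Unnormalised posteriors:
  w_I·p_I = 0.31 × 0.303268 = 0.0940132
  w_II·p_II = 0.35 × 0.298815 = 0.104585
  w_III·p_III = 0.34 × 0.228285 = 0.0776169
Sum: 0.0940132 + 0.104585 + 0.0776169 = 0.276215
Responsibility of Group II: 0.104585 / 0.276215 ≈ 0.3786

0.3786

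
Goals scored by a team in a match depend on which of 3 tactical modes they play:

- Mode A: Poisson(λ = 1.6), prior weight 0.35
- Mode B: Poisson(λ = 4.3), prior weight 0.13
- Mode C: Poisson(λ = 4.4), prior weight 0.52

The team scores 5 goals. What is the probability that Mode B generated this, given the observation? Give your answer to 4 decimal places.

0.1871

P(component k | x) = P(Z=k)·f_k(x) / marginal(x), where marginal(x) = Σ_j P(Z=j)·f_j(x).
Poisson probabilities:
  f_A = e^(−1.6)·1.6^5/5! = 0.017642
  f_B = e^(−4.3)·4.3^5/5! = 0.166224
  f_C = e^(−4.4)·4.4^5/5! = 0.168728
Weight by the priors:
  P(Z=A)·f_A = 0.35 × 0.017642 = 0.0061747
  P(Z=B)·f_B = 0.13 × 0.166224 = 0.0216092
  P(Z=C)·f_C = 0.52 × 0.168728 = 0.0877384
Denominator: 0.0061747 + 0.0216092 + 0.0877384 = 0.115522
P(Mode B | x) ≈ 0.1871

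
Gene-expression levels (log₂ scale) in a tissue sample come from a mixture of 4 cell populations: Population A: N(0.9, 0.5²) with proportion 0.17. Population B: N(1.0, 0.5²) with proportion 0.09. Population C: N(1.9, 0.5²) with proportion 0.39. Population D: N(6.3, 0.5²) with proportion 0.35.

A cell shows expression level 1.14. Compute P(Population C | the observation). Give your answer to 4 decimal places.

0.3404

Apply Bayes' rule: the posterior for each component is proportional to its prior times its likelihood at x.
Normal densities:
  f_A = (1/(0.5·√(2π)))·exp(−(1.14−0.9)²/(2·0.5²)) = 0.797885·exp(-0.11520) = 0.711065
  f_B = (1/(0.5·√(2π)))·exp(−(1.14−1.0)²/(2·0.5²)) = 0.797885·exp(-0.03920) = 0.767213
  f_C = (1/(0.5·√(2π)))·exp(−(1.14−1.9)²/(2·0.5²)) = 0.797885·exp(-1.15520) = 0.251329
  f_D = (1/(0.5·√(2π)))·exp(−(1.14−6.3)²/(2·0.5²)) = 0.797885·exp(-53.25120) = 5.95988e-24
Prior × likelihood for each component:
  P(Z=A)·f_A = 0.17 × 0.711065 = 0.120881
  P(Z=B)·f_B = 0.09 × 0.767213 = 0.0690491
  P(Z=C)·f_C = 0.39 × 0.251329 = 0.0980184
  P(Z=D)·f_D = 0.35 × 5.95988e-24 = 2.08596e-24
Evidence: 0.120881 + 0.0690491 + 0.0980184 + 2.08596e-24 = 0.287949
Responsibility of Population C: 0.0980184 / 0.287949 ≈ 0.3404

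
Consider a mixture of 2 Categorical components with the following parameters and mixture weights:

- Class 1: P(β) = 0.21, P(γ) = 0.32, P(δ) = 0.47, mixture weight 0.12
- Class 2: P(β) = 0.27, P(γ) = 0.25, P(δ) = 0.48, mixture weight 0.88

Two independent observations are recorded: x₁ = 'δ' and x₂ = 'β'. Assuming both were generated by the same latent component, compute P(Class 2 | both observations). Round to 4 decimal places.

0.9059

The responsibility of component k is π_k f_k(x) divided by Σ_j π_j f_j(x).
Since both observations come from the same component, the likelihood for component k is f_k(x₁)·f_k(x₂).
  f_1 = [P(δ | comp) = 0.47] × [0.21] = 0.0987
  f_2 = [P(δ | comp) = 0.48] × [0.27] = 0.1296
Multiply by the mixture weights:
  π_1·f_1 = 0.12 × 0.0987 = 0.011844
  π_2·f_2 = 0.88 × 0.1296 = 0.114048
Evidence: 0.011844 + 0.114048 = 0.125892
P(Class 2 | data) = 0.114048 / 0.125892 ≈ 0.9059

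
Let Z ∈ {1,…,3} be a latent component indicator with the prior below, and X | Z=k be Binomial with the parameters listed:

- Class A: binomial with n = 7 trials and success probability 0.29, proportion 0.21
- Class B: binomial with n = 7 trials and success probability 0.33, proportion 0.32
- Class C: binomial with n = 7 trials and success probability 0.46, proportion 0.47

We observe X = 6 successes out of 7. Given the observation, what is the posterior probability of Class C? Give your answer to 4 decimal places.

0.8680

By Bayes' theorem, P(k | x) = P(Z=k) f_k(x) / Σ_j P(Z=j) f_j(x).
Evaluate each component's likelihood at the observed value:
  p_A = 0.00295627
  p_B = 0.00605698
  p_C = 0.0358128
Multiply by the mixture weights:
  P(Z=A)·p_A = 0.21 × 0.00295627 = 0.000620817
  P(Z=B)·p_B = 0.32 × 0.00605698 = 0.00193824
  P(Z=C)·p_C = 0.47 × 0.0358128 = 0.016832
Marginal: 0.000620817 + 0.00193824 + 0.016832 = 0.0193911
Responsibility of Class C: 0.016832 / 0.0193911 ≈ 0.8680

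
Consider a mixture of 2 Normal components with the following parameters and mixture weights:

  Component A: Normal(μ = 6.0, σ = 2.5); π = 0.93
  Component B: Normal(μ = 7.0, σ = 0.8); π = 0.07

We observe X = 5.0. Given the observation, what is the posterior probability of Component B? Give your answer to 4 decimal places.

P(component k | x) = P(Z=k)·f_k(x) / marginal(x), where marginal(x) = Σ_j P(Z=j)·f_j(x).
Evaluate each component's likelihood at the observed value:
  p_A = (1/(2.5·√(2π)))·exp(−(5.0−6.0)²/(2·2.5²)) = 0.159577·exp(-0.08000) = 0.147308
  p_B = (1/(0.8·√(2π)))·exp(−(5.0−7.0)²/(2·0.8²)) = 0.498678·exp(-3.12500) = 0.0219104
Multiply by the mixture weights:
  P(Z=A)·p_A = 0.93 × 0.147308 = 0.136996
  P(Z=B)·p_B = 0.07 × 0.0219104 = 0.00153373
Sum: 0.136996 + 0.00153373 = 0.13853
P(Component B | x) ≈ 0.0111

0.0111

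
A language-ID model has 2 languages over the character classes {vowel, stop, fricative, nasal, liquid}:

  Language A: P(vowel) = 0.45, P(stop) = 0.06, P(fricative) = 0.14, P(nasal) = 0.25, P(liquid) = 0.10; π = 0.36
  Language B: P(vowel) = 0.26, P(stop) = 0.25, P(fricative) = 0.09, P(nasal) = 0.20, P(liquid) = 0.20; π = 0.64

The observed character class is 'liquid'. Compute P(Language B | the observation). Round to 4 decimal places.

The responsibility of component k is P(Z=k) f_k(x) divided by Σ_j P(Z=j) f_j(x).
Categorical probabilities:
  f_A = P(liquid | comp) = 0.10
  f_B = P(liquid | comp) = 0.20
Unnormalised posteriors:
  P(Z=A)·f_A = 0.36 × 0.1 = 0.036
  P(Z=B)·f_B = 0.64 × 0.2 = 0.128
Evidence: 0.036 + 0.128 = 0.164
Responsibility of Language B: 0.128 / 0.164 ≈ 0.7805

0.7805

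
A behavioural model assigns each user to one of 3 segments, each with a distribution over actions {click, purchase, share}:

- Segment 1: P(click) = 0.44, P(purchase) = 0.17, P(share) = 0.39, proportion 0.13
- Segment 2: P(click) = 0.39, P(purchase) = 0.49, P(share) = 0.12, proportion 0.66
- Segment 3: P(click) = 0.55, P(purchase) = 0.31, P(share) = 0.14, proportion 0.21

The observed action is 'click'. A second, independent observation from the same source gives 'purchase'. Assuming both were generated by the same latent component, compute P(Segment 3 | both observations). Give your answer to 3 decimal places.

Apply Bayes' rule: the posterior for each component is proportional to its prior times its likelihood at x.
Since both observations come from the same component, the likelihood for component k is f_k(x₁)·f_k(x₂).
  p_1 = [P(click | comp) = 0.44] × [0.17] = 0.0748
  p_2 = [P(click | comp) = 0.39] × [0.49] = 0.1911
  p_3 = [P(click | comp) = 0.55] × [0.31] = 0.1705
Multiply by the mixture weights:
  π_1·p_1 = 0.13 × 0.0748 = 0.009724
  π_2·p_2 = 0.66 × 0.1911 = 0.126126
  π_3·p_3 = 0.21 × 0.1705 = 0.035805
Sum: 0.009724 + 0.126126 + 0.035805 = 0.171655
Responsibility of Segment 3: 0.035805 / 0.171655 ≈ 0.209

0.209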